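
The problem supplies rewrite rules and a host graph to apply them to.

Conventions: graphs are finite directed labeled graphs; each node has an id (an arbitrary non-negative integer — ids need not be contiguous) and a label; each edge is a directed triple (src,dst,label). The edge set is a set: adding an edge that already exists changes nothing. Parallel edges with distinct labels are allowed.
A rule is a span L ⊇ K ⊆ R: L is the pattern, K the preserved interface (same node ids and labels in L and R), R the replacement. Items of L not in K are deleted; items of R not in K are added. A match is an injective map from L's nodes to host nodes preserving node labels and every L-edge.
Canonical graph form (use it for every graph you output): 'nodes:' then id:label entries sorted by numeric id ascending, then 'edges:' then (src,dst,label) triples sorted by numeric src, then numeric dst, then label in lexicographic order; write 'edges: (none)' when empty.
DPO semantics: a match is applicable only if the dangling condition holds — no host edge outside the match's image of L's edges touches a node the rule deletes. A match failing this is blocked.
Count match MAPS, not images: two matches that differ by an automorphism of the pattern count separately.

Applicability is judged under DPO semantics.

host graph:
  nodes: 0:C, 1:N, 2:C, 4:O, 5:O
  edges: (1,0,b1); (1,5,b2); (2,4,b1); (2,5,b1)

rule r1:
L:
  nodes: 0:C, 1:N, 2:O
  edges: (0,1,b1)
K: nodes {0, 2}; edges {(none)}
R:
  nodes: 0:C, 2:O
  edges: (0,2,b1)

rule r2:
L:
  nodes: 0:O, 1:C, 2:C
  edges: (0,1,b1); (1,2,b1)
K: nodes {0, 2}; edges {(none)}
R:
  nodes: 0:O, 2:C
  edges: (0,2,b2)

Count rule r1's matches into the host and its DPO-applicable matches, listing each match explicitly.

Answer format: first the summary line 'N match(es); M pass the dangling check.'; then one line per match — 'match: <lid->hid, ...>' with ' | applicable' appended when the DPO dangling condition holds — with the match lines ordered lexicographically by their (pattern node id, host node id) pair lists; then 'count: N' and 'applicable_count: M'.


0 match(es); 0 pass the dangling check.
count: 0
applicable_count: 0


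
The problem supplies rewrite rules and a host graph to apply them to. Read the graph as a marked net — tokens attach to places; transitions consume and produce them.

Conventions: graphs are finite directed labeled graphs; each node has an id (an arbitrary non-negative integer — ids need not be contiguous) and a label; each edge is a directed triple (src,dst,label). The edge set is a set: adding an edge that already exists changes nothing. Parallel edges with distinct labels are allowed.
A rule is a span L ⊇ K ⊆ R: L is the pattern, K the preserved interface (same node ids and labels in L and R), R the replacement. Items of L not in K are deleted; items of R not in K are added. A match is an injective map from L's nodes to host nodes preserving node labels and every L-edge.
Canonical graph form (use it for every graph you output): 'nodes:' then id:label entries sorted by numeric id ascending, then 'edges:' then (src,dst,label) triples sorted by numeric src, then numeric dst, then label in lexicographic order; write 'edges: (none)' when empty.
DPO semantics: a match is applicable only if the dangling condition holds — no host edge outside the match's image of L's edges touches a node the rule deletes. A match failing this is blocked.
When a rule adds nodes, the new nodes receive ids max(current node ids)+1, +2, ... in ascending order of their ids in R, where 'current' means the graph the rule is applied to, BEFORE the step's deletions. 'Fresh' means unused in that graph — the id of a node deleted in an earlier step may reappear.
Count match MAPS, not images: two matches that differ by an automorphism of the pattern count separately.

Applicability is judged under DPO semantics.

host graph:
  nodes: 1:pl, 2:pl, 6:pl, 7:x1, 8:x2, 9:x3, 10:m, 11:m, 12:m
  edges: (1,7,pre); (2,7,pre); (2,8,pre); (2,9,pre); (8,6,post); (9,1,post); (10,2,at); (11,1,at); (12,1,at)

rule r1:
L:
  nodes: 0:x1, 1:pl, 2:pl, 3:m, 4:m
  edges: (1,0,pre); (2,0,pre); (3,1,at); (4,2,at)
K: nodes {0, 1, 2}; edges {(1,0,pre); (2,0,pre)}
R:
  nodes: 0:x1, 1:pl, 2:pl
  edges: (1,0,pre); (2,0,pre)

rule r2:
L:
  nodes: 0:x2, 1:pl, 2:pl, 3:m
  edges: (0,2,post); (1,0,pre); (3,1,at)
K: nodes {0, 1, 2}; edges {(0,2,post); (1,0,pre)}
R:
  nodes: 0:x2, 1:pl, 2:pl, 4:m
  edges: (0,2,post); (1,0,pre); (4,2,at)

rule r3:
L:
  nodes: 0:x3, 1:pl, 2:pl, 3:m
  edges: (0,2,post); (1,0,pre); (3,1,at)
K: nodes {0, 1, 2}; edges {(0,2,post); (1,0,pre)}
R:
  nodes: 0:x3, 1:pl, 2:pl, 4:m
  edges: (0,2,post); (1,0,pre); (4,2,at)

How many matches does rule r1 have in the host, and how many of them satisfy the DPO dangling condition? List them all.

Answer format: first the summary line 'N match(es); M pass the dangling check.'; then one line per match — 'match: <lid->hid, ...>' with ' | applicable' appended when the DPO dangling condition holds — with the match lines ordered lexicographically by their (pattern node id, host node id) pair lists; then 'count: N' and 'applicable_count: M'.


4 match(es); 4 pass the dangling check.
match: 0->7, 1->1, 2->2, 3->11, 4->10 | applicable
match: 0->7, 1->1, 2->2, 3->12, 4->10 | applicable
match: 0->7, 1->2, 2->1, 3->10, 4->11 | applicable
match: 0->7, 1->2, 2->1, 3->10, 4->12 | applicable
count: 4
applicable_count: 4


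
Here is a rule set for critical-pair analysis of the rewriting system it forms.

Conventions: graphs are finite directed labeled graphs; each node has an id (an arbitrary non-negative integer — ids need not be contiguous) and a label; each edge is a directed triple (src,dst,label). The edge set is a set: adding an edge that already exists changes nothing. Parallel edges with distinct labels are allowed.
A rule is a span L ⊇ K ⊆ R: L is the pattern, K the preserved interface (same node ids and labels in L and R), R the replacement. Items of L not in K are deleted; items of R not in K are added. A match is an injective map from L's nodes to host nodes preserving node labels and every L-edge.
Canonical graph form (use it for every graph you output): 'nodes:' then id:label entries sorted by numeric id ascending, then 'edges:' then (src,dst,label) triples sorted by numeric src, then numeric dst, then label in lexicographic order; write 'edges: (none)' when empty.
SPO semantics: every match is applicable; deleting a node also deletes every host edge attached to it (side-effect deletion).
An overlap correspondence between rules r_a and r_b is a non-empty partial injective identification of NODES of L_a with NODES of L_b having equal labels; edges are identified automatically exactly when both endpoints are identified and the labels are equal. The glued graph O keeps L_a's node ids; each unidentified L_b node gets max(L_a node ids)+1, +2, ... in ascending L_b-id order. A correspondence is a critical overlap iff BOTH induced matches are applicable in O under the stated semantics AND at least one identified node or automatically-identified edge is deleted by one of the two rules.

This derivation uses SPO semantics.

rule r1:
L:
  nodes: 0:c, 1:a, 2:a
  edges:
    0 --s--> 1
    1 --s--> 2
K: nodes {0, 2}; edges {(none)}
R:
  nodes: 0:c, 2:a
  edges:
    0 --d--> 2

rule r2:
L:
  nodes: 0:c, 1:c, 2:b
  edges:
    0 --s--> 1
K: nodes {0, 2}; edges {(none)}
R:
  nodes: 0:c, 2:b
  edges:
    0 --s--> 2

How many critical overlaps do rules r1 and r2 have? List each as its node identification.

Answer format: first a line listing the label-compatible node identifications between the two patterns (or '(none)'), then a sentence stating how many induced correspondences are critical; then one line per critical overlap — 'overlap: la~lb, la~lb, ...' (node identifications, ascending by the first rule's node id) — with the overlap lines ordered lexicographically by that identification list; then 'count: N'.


label-compatible node identifications between L(r1) and L(r2): 0~0, 0~1
1 of the induced correspondences is a critical overlap of r1 and r2.
overlap: 0~1
count: 1


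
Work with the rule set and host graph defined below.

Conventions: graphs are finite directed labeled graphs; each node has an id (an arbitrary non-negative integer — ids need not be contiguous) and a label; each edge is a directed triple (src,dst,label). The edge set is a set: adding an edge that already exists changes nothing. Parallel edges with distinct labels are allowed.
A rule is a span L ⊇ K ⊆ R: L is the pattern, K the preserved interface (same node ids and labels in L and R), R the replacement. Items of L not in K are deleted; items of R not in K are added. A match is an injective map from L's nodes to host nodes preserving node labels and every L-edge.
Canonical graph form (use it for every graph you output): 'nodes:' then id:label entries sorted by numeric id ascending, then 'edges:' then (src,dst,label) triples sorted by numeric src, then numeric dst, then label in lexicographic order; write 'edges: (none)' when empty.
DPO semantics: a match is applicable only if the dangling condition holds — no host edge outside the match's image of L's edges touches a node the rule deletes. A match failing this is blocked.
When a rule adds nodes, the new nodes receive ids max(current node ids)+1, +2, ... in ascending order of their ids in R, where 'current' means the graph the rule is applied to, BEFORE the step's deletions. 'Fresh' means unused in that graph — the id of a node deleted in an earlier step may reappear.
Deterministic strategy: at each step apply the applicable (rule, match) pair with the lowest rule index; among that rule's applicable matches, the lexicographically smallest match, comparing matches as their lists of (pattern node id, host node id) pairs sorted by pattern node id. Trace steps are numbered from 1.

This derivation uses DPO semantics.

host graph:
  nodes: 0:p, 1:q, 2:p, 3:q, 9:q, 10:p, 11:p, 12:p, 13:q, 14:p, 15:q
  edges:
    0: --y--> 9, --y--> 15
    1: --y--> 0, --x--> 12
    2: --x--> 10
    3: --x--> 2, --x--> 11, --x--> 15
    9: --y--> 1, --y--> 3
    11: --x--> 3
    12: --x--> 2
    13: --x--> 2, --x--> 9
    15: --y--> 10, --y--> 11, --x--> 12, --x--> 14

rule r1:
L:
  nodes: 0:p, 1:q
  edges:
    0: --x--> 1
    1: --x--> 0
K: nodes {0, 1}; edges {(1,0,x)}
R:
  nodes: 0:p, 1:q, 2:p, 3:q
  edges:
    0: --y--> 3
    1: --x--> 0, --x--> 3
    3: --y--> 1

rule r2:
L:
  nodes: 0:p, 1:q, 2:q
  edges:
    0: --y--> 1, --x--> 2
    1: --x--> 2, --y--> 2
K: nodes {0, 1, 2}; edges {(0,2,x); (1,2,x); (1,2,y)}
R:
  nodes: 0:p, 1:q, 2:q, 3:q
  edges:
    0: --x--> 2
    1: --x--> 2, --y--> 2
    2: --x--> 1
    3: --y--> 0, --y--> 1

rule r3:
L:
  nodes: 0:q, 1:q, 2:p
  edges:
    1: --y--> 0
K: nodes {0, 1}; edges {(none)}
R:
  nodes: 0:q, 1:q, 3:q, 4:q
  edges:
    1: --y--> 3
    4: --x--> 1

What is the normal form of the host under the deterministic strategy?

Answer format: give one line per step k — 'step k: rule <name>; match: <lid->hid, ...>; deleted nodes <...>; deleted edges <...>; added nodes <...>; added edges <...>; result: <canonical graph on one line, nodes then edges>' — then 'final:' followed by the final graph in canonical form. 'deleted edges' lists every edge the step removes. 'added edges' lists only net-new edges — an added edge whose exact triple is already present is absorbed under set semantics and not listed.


step 1: rule r1; match: 0->11, 1->3; deleted nodes (none); deleted edges (11,3,x); added nodes 16, 17; added edges (3,17,x); (11,17,y); (17,3,y); result: nodes: 0:p, 1:q, 2:p, 3:q, 9:q, 10:p, 11:p, 12:p, 13:q, 14:p, 15:q, 16:p, 17:q edges: (0,9,y); (0,15,y); (1,0,y); (1,12,x); (2,10,x); (3,2,x); (3,11,x); (3,15,x); (3,17,x); (9,1,y); (9,3,y); (11,17,y); (12,2,x); (13,2,x); (13,9,x); (15,10,y); (15,11,y); (15,12,x); (15,14,x); (17,3,y)
step 2: rule r3; match: 0->1, 1->9, 2->16; deleted nodes 16; deleted edges (9,1,y); added nodes 18, 19; added edges (9,18,y); (19,9,x); result: nodes: 0:p, 1:q, 2:p, 3:q, 9:q, 10:p, 11:p, 12:p, 13:q, 14:p, 15:q, 17:q, 18:q, 19:q edges: (0,9,y); (0,15,y); (1,0,y); (1,12,x); (2,10,x); (3,2,x); (3,11,x); (3,15,x); (3,17,x); (9,3,y); (9,18,y); (11,17,y); (12,2,x); (13,2,x); (13,9,x); (15,10,y); (15,11,y); (15,12,x); (15,14,x); (17,3,y); (19,9,x)
final:
nodes: 0:p, 1:q, 2:p, 3:q, 9:q, 10:p, 11:p, 12:p, 13:q, 14:p, 15:q, 17:q, 18:q, 19:q
edges: (0,9,y); (0,15,y); (1,0,y); (1,12,x); (2,10,x); (3,2,x); (3,11,x); (3,15,x); (3,17,x); (9,3,y); (9,18,y); (11,17,y); (12,2,x); (13,2,x); (13,9,x); (15,10,y); (15,11,y); (15,12,x); (15,14,x); (17,3,y); (19,9,x)


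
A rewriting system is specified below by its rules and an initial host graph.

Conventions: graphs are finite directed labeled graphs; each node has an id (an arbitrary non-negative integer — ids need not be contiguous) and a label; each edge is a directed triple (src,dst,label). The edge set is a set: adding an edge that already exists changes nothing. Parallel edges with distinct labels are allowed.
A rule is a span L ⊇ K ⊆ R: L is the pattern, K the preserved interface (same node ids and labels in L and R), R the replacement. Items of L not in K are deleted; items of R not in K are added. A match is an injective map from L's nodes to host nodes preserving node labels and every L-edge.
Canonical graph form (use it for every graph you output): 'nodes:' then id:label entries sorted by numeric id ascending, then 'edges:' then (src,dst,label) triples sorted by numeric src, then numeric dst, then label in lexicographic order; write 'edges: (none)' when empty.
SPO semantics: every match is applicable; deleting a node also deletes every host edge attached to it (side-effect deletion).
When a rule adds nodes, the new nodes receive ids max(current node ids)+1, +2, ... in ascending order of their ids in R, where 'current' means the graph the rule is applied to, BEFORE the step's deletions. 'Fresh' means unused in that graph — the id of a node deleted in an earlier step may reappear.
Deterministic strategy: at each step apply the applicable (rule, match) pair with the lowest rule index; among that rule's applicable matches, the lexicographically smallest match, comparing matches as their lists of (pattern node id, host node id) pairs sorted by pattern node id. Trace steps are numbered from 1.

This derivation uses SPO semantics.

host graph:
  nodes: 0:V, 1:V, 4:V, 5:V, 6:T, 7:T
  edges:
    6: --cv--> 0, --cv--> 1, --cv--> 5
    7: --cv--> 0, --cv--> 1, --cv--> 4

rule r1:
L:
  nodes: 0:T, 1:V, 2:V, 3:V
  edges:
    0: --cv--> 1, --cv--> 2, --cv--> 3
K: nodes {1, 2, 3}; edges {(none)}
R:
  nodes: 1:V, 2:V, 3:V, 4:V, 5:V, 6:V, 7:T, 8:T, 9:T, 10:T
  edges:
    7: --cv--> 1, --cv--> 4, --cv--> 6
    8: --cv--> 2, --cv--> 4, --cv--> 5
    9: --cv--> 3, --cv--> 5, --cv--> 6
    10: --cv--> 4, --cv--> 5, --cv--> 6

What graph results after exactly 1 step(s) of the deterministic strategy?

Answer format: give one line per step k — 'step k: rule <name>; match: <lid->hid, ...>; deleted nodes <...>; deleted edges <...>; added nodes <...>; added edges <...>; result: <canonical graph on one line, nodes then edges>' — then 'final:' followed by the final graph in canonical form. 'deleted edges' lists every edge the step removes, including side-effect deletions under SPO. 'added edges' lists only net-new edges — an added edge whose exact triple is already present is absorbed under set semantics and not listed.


step 1: rule r1; match: 0->6, 1->0, 2->1, 3->5; deleted nodes 6; deleted edges (6,0,cv); (6,1,cv); (6,5,cv); added nodes 8, 9, 10, 11, 12, 13, 14; added edges (11,0,cv); (11,8,cv); (11,10,cv); (12,1,cv); (12,8,cv); (12,9,cv); (13,5,cv); (13,9,cv); (13,10,cv); (14,8,cv); (14,9,cv); (14,10,cv); result: nodes: 0:V, 1:V, 4:V, 5:V, 7:T, 8:V, 9:V, 10:V, 11:T, 12:T, 13:T, 14:T edges: (7,0,cv); (7,1,cv); (7,4,cv); (11,0,cv); (11,8,cv); (11,10,cv); (12,1,cv); (12,8,cv); (12,9,cv); (13,5,cv); (13,9,cv); (13,10,cv); (14,8,cv); (14,9,cv); (14,10,cv)
final:
nodes: 0:V, 1:V, 4:V, 5:V, 7:T, 8:V, 9:V, 10:V, 11:T, 12:T, 13:T, 14:T
edges: (7,0,cv); (7,1,cv); (7,4,cv); (11,0,cv); (11,8,cv); (11,10,cv); (12,1,cv); (12,8,cv); (12,9,cv); (13,5,cv); (13,9,cv); (13,10,cv); (14,8,cv); (14,9,cv); (14,10,cv)


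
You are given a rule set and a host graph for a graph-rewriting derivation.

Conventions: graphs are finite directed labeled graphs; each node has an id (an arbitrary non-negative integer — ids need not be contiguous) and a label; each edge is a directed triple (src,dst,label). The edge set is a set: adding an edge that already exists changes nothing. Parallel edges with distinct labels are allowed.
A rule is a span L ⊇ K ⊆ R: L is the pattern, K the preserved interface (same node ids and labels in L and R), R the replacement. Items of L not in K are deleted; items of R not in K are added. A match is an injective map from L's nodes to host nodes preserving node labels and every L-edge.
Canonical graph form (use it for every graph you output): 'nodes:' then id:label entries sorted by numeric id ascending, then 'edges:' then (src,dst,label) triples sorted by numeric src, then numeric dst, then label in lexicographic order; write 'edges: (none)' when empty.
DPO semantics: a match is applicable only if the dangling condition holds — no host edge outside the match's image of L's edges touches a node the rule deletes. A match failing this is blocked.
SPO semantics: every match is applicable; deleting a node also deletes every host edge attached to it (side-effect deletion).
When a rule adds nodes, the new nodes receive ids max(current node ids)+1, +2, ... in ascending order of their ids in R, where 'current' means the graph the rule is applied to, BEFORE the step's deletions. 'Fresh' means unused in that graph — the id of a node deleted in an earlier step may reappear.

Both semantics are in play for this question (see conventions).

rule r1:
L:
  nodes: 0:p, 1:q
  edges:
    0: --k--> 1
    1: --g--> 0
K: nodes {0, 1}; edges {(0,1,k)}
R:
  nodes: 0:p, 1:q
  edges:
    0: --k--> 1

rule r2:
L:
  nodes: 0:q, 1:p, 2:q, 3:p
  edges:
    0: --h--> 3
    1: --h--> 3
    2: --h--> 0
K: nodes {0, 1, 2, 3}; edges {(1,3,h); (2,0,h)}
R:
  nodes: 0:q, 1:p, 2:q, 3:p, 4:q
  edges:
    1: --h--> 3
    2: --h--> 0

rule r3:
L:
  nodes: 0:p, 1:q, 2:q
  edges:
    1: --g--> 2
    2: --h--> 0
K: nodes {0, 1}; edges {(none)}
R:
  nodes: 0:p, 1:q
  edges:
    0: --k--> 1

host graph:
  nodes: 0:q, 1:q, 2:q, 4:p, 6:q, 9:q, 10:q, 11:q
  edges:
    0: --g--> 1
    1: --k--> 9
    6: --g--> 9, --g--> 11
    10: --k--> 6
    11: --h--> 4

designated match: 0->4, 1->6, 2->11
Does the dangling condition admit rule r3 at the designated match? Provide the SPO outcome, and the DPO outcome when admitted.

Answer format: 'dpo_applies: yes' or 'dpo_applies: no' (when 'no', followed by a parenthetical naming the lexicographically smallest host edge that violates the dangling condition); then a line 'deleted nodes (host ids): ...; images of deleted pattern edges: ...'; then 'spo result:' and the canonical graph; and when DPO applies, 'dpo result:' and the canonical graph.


dpo_applies: yes
deleted nodes (host ids): 11; images of deleted pattern edges: (6,11,g); (11,4,h)
spo result:
nodes: 0:q, 1:q, 2:q, 4:p, 6:q, 9:q, 10:q
edges: (0,1,g); (1,9,k); (4,6,k); (6,9,g); (10,6,k)
dpo result:
nodes: 0:q, 1:q, 2:q, 4:p, 6:q, 9:q, 10:q
edges: (0,1,g); (1,9,k); (4,6,k); (6,9,g); (10,6,k)


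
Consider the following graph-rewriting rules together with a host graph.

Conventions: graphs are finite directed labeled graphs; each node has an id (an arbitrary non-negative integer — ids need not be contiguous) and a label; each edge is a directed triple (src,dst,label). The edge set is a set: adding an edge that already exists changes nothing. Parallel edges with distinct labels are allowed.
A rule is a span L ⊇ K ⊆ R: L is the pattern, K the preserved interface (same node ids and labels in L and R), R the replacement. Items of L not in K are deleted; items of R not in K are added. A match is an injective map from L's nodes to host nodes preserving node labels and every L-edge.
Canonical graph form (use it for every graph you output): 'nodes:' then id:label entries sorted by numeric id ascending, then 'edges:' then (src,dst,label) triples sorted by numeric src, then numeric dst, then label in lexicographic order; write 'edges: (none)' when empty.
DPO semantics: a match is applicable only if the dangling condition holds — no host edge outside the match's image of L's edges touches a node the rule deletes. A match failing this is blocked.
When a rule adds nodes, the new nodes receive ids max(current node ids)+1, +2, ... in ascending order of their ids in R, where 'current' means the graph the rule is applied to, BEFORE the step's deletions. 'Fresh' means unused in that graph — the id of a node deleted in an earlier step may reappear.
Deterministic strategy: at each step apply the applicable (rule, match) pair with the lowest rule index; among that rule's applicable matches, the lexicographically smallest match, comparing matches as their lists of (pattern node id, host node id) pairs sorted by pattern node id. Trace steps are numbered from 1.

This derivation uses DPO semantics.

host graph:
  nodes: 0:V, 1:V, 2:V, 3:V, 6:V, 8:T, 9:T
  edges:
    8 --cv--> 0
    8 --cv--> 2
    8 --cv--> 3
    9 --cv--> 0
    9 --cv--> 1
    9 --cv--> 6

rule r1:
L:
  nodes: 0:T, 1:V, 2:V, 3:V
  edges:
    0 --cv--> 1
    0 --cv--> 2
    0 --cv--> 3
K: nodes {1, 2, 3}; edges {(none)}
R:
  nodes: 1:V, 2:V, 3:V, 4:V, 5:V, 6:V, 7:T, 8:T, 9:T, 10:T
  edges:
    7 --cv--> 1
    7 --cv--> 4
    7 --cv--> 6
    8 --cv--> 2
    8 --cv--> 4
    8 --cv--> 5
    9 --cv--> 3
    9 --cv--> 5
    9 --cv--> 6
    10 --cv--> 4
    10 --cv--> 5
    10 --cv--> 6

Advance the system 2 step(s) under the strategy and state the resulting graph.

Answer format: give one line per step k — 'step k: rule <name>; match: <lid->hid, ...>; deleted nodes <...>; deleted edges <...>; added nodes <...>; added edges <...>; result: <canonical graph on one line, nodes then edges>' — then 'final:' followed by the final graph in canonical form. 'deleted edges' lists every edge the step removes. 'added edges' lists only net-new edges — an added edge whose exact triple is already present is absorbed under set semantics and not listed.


step 1: rule r1; match: 0->8, 1->0, 2->2, 3->3; deleted nodes 8; deleted edges (8,0,cv); (8,2,cv); (8,3,cv); added nodes 10, 11, 12, 13, 14, 15, 16; added edges (13,0,cv); (13,10,cv); (13,12,cv); (14,2,cv); (14,10,cv); (14,11,cv); (15,3,cv); (15,11,cv); (15,12,cv); (16,10,cv); (16,11,cv); (16,12,cv); result: nodes: 0:V, 1:V, 2:V, 3:V, 6:V, 9:T, 10:V, 11:V, 12:V, 13:T, 14:T, 15:T, 16:T edges: (9,0,cv); (9,1,cv); (9,6,cv); (13,0,cv); (13,10,cv); (13,12,cv); (14,2,cv); (14,10,cv); (14,11,cv); (15,3,cv); (15,11,cv); (15,12,cv); (16,10,cv); (16,11,cv); (16,12,cv)
step 2: rule r1; match: 0->9, 1->0, 2->1, 3->6; deleted nodes 9; deleted edges (9,0,cv); (9,1,cv); (9,6,cv); added nodes 17, 18, 19, 20, 21, 22, 23; added edges (20,0,cv); (20,17,cv); (20,19,cv); (21,1,cv); (21,17,cv); (21,18,cv); (22,6,cv); (22,18,cv); (22,19,cv); (23,17,cv); (23,18,cv); (23,19,cv); result: nodes: 0:V, 1:V, 2:V, 3:V, 6:V, 10:V, 11:V, 12:V, 13:T, 14:T, 15:T, 16:T, 17:V, 18:V, 19:V, 20:T, 21:T, 22:T, 23:T edges: (13,0,cv); (13,10,cv); (13,12,cv); (14,2,cv); (14,10,cv); (14,11,cv); (15,3,cv); (15,11,cv); (15,12,cv); (16,10,cv); (16,11,cv); (16,12,cv); (20,0,cv); (20,17,cv); (20,19,cv); (21,1,cv); (21,17,cv); (21,18,cv); (22,6,cv); (22,18,cv); (22,19,cv); (23,17,cv); (23,18,cv); (23,19,cv)
final:
nodes: 0:V, 1:V, 2:V, 3:V, 6:V, 10:V, 11:V, 12:V, 13:T, 14:T, 15:T, 16:T, 17:V, 18:V, 19:V, 20:T, 21:T, 22:T, 23:T
edges: (13,0,cv); (13,10,cv); (13,12,cv); (14,2,cv); (14,10,cv); (14,11,cv); (15,3,cv); (15,11,cv); (15,12,cv); (16,10,cv); (16,11,cv); (16,12,cv); (20,0,cv); (20,17,cv); (20,19,cv); (21,1,cv); (21,17,cv); (21,18,cv); (22,6,cv); (22,18,cv); (22,19,cv); (23,17,cv); (23,18,cv); (23,19,cv)


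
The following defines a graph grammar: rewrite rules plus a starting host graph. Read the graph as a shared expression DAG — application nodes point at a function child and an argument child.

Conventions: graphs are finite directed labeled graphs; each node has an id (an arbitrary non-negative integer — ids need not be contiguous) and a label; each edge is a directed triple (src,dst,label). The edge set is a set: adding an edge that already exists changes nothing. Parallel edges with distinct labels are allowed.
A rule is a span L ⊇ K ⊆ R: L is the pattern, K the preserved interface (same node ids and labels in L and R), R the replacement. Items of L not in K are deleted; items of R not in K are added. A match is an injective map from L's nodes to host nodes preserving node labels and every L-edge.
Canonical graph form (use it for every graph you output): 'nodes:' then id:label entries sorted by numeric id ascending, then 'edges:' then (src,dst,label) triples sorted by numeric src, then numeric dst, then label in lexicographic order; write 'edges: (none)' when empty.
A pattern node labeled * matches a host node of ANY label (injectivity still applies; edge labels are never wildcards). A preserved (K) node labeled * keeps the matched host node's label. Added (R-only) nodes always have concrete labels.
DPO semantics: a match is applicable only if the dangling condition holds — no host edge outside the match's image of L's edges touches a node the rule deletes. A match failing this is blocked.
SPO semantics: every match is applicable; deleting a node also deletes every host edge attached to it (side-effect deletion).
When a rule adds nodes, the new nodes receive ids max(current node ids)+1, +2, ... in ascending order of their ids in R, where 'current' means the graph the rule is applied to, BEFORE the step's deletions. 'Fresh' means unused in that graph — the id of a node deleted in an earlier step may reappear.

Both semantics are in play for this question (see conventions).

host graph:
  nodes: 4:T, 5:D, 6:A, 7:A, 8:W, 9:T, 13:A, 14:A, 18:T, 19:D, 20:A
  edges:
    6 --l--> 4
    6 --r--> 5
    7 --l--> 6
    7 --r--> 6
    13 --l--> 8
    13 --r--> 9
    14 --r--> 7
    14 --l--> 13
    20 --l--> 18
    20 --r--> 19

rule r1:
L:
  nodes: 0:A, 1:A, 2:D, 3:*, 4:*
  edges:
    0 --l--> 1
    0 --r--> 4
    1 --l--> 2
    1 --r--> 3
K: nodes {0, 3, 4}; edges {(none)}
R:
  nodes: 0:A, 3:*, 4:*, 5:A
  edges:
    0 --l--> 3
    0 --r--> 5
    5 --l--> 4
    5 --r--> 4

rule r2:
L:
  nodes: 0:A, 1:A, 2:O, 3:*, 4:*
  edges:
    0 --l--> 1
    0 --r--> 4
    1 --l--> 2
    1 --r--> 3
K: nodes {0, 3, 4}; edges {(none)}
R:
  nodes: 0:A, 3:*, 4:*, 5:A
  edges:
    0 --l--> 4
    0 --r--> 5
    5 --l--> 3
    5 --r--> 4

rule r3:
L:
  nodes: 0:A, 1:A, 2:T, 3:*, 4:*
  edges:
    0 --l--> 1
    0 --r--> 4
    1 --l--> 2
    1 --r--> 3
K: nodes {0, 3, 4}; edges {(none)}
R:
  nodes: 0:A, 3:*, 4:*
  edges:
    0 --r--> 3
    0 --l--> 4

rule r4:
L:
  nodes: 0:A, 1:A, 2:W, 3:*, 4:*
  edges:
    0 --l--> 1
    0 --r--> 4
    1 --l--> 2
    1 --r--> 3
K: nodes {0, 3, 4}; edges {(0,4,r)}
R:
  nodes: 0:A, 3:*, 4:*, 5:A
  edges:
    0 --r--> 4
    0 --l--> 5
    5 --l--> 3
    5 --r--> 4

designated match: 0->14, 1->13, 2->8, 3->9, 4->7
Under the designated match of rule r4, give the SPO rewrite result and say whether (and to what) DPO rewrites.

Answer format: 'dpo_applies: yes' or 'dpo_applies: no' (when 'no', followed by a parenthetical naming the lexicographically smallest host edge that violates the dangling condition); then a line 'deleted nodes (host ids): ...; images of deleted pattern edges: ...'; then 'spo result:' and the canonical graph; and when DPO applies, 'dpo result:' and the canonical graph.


dpo_applies: yes
deleted nodes (host ids): 8, 13; images of deleted pattern edges: (13,8,l); (13,9,r); (14,13,l)
spo result:
nodes: 4:T, 5:D, 6:A, 7:A, 9:T, 14:A, 18:T, 19:D, 20:A, 21:A
edges: (6,4,l); (6,5,r); (7,6,l); (7,6,r); (14,7,r); (14,21,l); (20,18,l); (20,19,r); (21,7,r); (21,9,l)
dpo result:
nodes: 4:T, 5:D, 6:A, 7:A, 9:T, 14:A, 18:T, 19:D, 20:A, 21:A
edges: (6,4,l); (6,5,r); (7,6,l); (7,6,r); (14,7,r); (14,21,l); (20,18,l); (20,19,r); (21,7,r); (21,9,l)


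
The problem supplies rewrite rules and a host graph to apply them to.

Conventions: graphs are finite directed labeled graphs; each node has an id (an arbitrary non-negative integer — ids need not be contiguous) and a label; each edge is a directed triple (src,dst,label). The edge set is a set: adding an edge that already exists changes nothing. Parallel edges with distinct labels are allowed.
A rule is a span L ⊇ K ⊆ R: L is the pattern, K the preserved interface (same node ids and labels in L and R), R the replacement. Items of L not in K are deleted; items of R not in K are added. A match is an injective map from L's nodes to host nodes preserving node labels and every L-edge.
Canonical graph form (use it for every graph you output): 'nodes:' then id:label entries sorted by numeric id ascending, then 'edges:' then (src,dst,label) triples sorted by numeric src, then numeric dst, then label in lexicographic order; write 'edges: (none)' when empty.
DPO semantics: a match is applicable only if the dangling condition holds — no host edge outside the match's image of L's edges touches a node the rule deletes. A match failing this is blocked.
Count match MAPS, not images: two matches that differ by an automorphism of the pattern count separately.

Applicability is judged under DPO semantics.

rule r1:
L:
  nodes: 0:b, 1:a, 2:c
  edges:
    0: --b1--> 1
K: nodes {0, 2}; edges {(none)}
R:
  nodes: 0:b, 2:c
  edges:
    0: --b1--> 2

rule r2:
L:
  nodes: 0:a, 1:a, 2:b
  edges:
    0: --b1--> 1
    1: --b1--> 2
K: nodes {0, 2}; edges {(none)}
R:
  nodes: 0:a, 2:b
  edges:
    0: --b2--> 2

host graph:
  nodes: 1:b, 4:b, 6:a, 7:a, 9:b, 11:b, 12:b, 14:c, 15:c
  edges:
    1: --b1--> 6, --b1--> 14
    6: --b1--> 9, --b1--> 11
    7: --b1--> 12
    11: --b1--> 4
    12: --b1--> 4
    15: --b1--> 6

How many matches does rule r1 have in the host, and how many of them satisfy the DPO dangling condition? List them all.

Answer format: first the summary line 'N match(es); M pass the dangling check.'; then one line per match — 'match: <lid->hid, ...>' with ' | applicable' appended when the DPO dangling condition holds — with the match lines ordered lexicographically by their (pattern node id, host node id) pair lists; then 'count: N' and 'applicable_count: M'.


2 match(es); 0 pass the dangling check.
match: 0->1, 1->6, 2->14
match: 0->1, 1->6, 2->15
count: 2
applicable_count: 0


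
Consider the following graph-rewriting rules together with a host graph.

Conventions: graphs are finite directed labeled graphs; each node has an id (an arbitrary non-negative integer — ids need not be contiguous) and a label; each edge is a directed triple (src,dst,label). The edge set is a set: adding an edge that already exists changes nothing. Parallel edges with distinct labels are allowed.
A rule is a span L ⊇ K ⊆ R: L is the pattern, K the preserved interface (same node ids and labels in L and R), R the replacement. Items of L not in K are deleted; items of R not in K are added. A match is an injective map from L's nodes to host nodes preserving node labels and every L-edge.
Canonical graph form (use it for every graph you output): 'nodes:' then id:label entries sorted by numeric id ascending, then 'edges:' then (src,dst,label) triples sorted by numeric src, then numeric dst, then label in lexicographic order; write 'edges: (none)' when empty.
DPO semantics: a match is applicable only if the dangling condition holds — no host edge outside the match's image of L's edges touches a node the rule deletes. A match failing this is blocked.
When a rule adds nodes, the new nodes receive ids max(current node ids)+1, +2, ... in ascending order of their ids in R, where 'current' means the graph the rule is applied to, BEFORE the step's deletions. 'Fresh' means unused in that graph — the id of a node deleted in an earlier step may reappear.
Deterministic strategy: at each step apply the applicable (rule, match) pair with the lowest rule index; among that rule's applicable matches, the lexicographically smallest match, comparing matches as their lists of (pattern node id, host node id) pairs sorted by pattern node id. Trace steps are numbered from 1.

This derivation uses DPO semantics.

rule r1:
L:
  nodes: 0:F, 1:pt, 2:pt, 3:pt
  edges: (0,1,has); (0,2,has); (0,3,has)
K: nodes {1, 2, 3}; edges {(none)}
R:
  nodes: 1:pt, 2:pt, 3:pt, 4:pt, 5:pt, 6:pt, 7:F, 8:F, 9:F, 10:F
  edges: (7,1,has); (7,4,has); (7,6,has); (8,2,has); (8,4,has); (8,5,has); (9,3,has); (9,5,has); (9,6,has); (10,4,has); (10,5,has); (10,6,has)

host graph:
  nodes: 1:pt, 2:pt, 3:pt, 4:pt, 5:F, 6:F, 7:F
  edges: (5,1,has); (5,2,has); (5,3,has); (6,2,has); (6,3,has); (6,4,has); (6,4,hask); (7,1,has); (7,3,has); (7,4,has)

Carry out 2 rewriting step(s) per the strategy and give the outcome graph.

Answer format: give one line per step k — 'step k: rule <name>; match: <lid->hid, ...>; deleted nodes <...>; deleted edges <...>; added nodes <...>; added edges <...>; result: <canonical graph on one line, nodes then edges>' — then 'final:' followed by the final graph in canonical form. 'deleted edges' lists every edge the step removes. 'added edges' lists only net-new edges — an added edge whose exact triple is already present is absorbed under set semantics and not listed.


step 1: rule r1; match: 0->5, 1->1, 2->2, 3->3; deleted nodes 5; deleted edges (5,1,has); (5,2,has); (5,3,has); added nodes 8, 9, 10, 11, 12, 13, 14; added edges (11,1,has); (11,8,has); (11,10,has); (12,2,has); (12,8,has); (12,9,has); (13,3,has); (13,9,has); (13,10,has); (14,8,has); (14,9,has); (14,10,has); result: nodes: 1:pt, 2:pt, 3:pt, 4:pt, 6:F, 7:F, 8:pt, 9:pt, 10:pt, 11:F, 12:F, 13:F, 14:F edges: (6,2,has); (6,3,has); (6,4,has); (6,4,hask); (7,1,has); (7,3,has); (7,4,has); (11,1,has); (11,8,has); (11,10,has); (12,2,has); (12,8,has); (12,9,has); (13,3,has); (13,9,has); (13,10,has); (14,8,has); (14,9,has); (14,10,has)
step 2: rule r1; match: 0->7, 1->1, 2->3, 3->4; deleted nodes 7; deleted edges (7,1,has); (7,3,has); (7,4,has); added nodes 15, 16, 17, 18, 19, 20, 21; added edges (18,1,has); (18,15,has); (18,17,has); (19,3,has); (19,15,has); (19,16,has); (20,4,has); (20,16,has); (20,17,has); (21,15,has); (21,16,has); (21,17,has); result: nodes: 1:pt, 2:pt, 3:pt, 4:pt, 6:F, 8:pt, 9:pt, 10:pt, 11:F, 12:F, 13:F, 14:F, 15:pt, 16:pt, 17:pt, 18:F, 19:F, 20:F, 21:F edges: (6,2,has); (6,3,has); (6,4,has); (6,4,hask); (11,1,has); (11,8,has); (11,10,has); (12,2,has); (12,8,has); (12,9,has); (13,3,has); (13,9,has); (13,10,has); (14,8,has); (14,9,has); (14,10,has); (18,1,has); (18,15,has); (18,17,has); (19,3,has); (19,15,has); (19,16,has); (20,4,has); (20,16,has); (20,17,has); (21,15,has); (21,16,has); (21,17,has)
final:
nodes: 1:pt, 2:pt, 3:pt, 4:pt, 6:F, 8:pt, 9:pt, 10:pt, 11:F, 12:F, 13:F, 14:F, 15:pt, 16:pt, 17:pt, 18:F, 19:F, 20:F, 21:F
edges: (6,2,has); (6,3,has); (6,4,has); (6,4,hask); (11,1,has); (11,8,has); (11,10,has); (12,2,has); (12,8,has); (12,9,has); (13,3,has); (13,9,has); (13,10,has); (14,8,has); (14,9,has); (14,10,has); (18,1,has); (18,15,has); (18,17,has); (19,3,has); (19,15,has); (19,16,has); (20,4,has); (20,16,has); (20,17,has); (21,15,has); (21,16,has); (21,17,has)


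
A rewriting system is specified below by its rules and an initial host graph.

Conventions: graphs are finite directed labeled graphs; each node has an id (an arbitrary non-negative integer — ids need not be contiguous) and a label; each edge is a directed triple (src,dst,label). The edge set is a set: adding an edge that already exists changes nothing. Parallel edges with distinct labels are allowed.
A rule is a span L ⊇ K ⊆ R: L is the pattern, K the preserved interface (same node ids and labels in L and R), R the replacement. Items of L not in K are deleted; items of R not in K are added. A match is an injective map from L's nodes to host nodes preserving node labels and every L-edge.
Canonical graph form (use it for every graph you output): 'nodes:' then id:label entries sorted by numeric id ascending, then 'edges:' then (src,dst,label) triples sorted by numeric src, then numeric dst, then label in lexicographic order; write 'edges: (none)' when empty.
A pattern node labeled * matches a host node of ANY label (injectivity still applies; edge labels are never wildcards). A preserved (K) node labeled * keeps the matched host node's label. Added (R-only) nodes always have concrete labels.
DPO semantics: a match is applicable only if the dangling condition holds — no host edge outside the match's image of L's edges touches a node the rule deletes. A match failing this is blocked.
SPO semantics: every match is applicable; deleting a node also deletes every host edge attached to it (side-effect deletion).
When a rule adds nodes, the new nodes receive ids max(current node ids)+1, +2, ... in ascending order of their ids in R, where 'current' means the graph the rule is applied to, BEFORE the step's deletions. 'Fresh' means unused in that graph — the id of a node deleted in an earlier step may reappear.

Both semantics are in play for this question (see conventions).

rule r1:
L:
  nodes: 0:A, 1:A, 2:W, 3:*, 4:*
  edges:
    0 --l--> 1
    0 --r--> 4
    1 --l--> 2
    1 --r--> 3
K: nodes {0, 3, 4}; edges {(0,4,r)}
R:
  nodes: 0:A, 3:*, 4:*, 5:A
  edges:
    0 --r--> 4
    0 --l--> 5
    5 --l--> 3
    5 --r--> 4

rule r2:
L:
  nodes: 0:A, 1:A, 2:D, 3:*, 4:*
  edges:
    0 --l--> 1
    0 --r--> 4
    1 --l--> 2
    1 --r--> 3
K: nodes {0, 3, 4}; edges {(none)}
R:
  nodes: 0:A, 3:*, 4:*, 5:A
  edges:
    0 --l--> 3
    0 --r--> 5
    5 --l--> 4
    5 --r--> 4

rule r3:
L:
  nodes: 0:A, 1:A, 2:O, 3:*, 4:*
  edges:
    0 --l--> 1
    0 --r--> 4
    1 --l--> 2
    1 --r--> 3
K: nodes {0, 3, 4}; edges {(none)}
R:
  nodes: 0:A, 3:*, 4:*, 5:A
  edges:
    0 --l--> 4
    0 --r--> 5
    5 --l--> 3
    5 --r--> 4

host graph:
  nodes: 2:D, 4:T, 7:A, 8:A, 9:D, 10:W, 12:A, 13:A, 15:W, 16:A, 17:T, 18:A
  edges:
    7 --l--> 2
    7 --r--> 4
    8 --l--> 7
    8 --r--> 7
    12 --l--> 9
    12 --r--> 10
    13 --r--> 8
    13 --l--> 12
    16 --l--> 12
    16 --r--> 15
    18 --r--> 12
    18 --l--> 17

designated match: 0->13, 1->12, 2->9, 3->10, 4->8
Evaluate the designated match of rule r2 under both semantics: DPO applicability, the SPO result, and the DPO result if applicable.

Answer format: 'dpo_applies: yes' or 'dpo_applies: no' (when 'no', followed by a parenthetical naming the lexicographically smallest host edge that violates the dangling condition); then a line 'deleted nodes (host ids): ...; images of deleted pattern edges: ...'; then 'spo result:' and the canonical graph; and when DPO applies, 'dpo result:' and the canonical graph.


dpo_applies: no
(the rule deletes node 12, which keeps host edge (16,12,l) outside the match image — the dangling condition fails, DPO blocks; SPO proceeds and side-deletes such edges)
deleted nodes (host ids): 9, 12; images of deleted pattern edges: (12,9,l); (12,10,r); (13,8,r); (13,12,l)
spo result:
nodes: 2:D, 4:T, 7:A, 8:A, 10:W, 13:A, 15:W, 16:A, 17:T, 18:A, 19:A
edges: (7,2,l); (7,4,r); (8,7,l); (8,7,r); (13,10,l); (13,19,r); (16,15,r); (18,17,l); (19,8,l); (19,8,r)


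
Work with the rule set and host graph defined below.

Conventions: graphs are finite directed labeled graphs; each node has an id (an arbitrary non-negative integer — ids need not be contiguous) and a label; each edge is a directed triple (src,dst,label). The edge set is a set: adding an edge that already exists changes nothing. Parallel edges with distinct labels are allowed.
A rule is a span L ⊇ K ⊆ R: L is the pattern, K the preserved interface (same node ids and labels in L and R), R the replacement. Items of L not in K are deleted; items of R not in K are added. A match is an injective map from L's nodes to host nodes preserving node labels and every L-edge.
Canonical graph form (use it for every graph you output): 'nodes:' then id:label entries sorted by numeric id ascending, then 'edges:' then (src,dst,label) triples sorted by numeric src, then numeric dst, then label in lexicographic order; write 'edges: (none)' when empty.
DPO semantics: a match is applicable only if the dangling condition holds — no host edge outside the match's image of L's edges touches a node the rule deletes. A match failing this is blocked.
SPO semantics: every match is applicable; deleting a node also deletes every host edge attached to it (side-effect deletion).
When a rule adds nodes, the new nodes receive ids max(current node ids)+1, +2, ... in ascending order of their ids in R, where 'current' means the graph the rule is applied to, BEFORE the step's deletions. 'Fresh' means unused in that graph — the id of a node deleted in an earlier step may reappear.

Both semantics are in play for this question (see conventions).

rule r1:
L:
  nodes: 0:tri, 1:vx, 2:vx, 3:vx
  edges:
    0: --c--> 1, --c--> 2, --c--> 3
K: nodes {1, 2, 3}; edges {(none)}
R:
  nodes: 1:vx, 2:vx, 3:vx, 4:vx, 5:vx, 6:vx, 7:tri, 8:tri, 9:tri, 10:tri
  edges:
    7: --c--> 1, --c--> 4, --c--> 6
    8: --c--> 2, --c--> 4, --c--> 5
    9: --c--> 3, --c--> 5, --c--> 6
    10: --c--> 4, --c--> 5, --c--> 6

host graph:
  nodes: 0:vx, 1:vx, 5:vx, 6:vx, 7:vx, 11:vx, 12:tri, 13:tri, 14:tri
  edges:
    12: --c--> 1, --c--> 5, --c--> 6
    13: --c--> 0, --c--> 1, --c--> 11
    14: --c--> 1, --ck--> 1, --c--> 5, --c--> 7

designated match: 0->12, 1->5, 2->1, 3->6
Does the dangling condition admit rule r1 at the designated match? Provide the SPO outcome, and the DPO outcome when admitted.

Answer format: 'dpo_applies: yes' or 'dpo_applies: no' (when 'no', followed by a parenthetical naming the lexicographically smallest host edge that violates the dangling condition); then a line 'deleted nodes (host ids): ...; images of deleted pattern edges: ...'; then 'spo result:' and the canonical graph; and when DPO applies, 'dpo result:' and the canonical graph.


dpo_applies: yes
deleted nodes (host ids): 12; images of deleted pattern edges: (12,1,c); (12,5,c); (12,6,c)
spo result:
nodes: 0:vx, 1:vx, 5:vx, 6:vx, 7:vx, 11:vx, 13:tri, 14:tri, 15:vx, 16:vx, 17:vx, 18:tri, 19:tri, 20:tri, 21:tri
edges: (13,0,c); (13,1,c); (13,11,c); (14,1,c); (14,1,ck); (14,5,c); (14,7,c); (18,5,c); (18,15,c); (18,17,c); (19,1,c); (19,15,c); (19,16,c); (20,6,c); (20,16,c); (20,17,c); (21,15,c); (21,16,c); (21,17,c)
dpo result:
nodes: 0:vx, 1:vx, 5:vx, 6:vx, 7:vx, 11:vx, 13:tri, 14:tri, 15:vx, 16:vx, 17:vx, 18:tri, 19:tri, 20:tri, 21:tri
edges: (13,0,c); (13,1,c); (13,11,c); (14,1,c); (14,1,ck); (14,5,c); (14,7,c); (18,5,c); (18,15,c); (18,17,c); (19,1,c); (19,15,c); (19,16,c); (20,6,c); (20,16,c); (20,17,c); (21,15,c); (21,16,c); (21,17,c)
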